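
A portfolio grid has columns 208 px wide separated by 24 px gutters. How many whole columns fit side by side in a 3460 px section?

15 columns

k columns need k·208 + (k−1)·24 = k·232 − 24.
k·232 − 24 ≤ 3460 → k ≤ 3484 / 232 ≈ 15.02, so k = 15.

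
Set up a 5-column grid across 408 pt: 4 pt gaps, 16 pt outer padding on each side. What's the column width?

72 pt

Content width = 408 − 2·16 = 376 pt.
Subtracting 4 gaps of 4 leaves 360 for 5 columns, so c = 72 pt.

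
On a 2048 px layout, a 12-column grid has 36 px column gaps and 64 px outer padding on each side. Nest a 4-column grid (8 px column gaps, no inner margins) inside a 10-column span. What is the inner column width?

392.5 px

Subtract both margins: 2048 − 2·64 = 1920 px.
Subtracting 11 column gaps of 36 leaves 1524 for 12 columns, so c = 127 px.
10 columns plus 9 column gaps: 1270 + 324 = 1594 px.
1594 − 3·8 = 1570; ÷4 gives d = 392.5 px.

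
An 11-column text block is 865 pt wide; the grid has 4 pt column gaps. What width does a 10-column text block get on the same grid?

786 pt

Subtracting 10 column gaps of 4 leaves 825 for 11 columns, so c = 75 pt.
10 columns plus 9 column gaps: 750 + 36 = 786 pt.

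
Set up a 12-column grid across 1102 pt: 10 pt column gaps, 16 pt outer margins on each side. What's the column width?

80 pt

Inside the margins: 1102 − 32 = 1070 pt.
12c + 11·10 = 1070 → 12c = 960 → c = 80 pt.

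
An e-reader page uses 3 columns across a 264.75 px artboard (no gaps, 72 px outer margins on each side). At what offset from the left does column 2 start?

Inside the margins: 264.75 − 144 = 120.75 px.
3c = 120.75 → c = 40.25 px.
Before column 2: the margin + 1 column + 1 gap.
Offset = 72 + 1·(40.25 + 0) = 72 + 40.25 = 112.25 px.

112.25 px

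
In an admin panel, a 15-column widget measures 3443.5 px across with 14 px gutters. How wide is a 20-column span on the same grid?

15c + 14·14 = 3443.5 → 15c = 3247.5 → c = 216.5 px.
Span of 20: 20·216.5 + 19·14 = 4330 + 266 = 4596 px.

4596 px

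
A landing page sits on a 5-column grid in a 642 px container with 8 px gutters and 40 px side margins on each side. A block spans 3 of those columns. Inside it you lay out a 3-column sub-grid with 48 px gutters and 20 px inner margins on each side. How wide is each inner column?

66 px

Subtract both margins: 642 − 2·40 = 562 px.
Subtracting 4 gutters of 8 leaves 530 for 5 columns, so c = 106 px.
3-column span = 3·106 + 2·8 = 334 px.
Inner content = 334 − 2·20 = 294 px.
Subtracting 2 gutters of 48 leaves 198 for 3 columns, so d = 66 px.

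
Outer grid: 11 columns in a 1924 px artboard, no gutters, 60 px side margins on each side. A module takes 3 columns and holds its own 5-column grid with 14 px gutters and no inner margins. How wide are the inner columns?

87.2 px

Subtract both margins: 1924 − 2·60 = 1804 px.
11c = 1804 → c = 164 px.
With no gutters, 3 columns span 3·164 = 492 px.
5d + 4·14 = 492 → 5d = 436 → d = 87.2 px.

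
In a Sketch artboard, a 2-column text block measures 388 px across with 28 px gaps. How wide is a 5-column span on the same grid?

2 columns + 1 gap: 2c + 1·28 = 388.
2c = 388 − 28 = 360, so c = 180 px.
Span of 5: 5·180 + 4·28 = 900 + 112 = 1012 px.

1012 px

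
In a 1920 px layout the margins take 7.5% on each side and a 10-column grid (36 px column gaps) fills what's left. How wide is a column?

Margins: 7.5% × 1920 = 144 px each, so content = 1920 − 288 = 1632 px.
Subtracting 9 column gaps of 36 leaves 1308 for 10 columns, so c = 130.8 px.

130.8 px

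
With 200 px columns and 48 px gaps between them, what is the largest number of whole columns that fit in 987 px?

Each extra column adds 200 + 48 = 248 px.
(987 + 48) / 248 = 4.17, so 4 columns fit.

4 columns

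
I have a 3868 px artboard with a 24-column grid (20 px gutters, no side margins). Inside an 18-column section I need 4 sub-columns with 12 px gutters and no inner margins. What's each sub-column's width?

715 px

Subtracting 23 gutters of 20 leaves 3408 for 24 columns, so c = 142 px.
18-column span = 18·142 + 17·20 = 2896 px.
Subtracting 3 gutters of 12 leaves 2860 for 4 columns, so d = 715 px.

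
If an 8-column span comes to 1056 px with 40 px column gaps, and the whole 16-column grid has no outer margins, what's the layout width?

2152 px

Subtracting 7 column gaps of 40 leaves 776 for 8 columns, so c = 97 px.
Summing: 1552 + 600 = 2152 px.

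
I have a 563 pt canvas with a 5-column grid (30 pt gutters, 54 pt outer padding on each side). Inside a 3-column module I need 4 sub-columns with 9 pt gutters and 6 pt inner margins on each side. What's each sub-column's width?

55.5 pt

Take off 108 pt of margins, leaving 455 pt.
5 columns + 4 gutters: 5c + 4·30 = 455.
5c = 455 − 120 = 335, so c = 67 pt.
Span of 3: 3·67 + 2·30 = 201 + 60 = 261 pt.
Inner content = 261 − 2·6 = 249 pt.
4d + 3·9 = 249 → 4d = 222 → d = 55.5 pt.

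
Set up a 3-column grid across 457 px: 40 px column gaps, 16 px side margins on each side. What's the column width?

Inside the margins: 457 − 32 = 425 px.
3 columns + 2 column gaps: 3c + 2·40 = 425.
3c = 425 − 80 = 345, so c = 115 px.

115 px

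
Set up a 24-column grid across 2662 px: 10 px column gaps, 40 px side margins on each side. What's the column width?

Subtract both margins: 2662 − 2·40 = 2582 px.
24 columns + 23 column gaps: 24c + 23·10 = 2582.
24c = 2582 − 230 = 2352, so c = 98 px.

98 px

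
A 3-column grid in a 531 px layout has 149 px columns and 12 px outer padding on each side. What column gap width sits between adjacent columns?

Take off 24 px of margins, leaving 507 px.
3 columns take 3·149 = 447 px; remaining 60 splits into 2 column gaps.
g = 60 / 2 = 30 px.

30 px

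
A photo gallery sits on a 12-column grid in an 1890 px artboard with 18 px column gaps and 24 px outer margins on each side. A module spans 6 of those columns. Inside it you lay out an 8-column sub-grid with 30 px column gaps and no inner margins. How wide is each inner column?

87.75 px

Take off 48 px of margins, leaving 1842 px.
1842 − 11·18 = 1644; ÷12 gives c = 137 px.
6 columns plus 5 column gaps: 822 + 90 = 912 px.
8d + 7·30 = 912 → 8d = 702 → d = 87.75 px.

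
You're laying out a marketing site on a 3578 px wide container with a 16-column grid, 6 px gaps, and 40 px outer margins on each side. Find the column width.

213 px

Subtract both margins: 3578 − 2·40 = 3498 px.
16 columns + 15 gaps: 16c + 15·6 = 3498.
16c = 3498 − 90 = 3408, so c = 213 px.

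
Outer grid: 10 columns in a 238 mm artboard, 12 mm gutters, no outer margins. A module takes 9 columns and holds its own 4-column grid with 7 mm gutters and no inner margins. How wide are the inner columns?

238 − 9·12 = 130; ÷10 gives c = 13 mm.
9 columns plus 8 gutters: 117 + 96 = 213 mm.
4d + 3·7 = 213 → 4d = 192 → d = 48 mm.

48 mm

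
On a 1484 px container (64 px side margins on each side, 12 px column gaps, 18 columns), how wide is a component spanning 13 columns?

976 px

Content width = 1484 − 2·64 = 1356 px.
18 columns + 17 column gaps: 18c + 17·12 = 1356.
18c = 1356 − 204 = 1152, so c = 64 px.
13 columns plus 12 column gaps: 832 + 144 = 976 px.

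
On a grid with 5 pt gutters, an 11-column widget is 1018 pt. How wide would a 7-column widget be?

646 pt

1018 − 10·5 = 968; ÷11 gives c = 88 pt.
7-column span = 7·88 + 6·5 = 646 pt.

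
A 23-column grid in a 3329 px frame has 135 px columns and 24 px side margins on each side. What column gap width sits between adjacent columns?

8 px

Content width = 3329 − 2·24 = 3281 px.
Columns use 3105 px, leaving 176 px across 22 column gaps = 8 px each.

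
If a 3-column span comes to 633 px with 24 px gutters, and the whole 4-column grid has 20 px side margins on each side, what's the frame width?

892 px

3c + 2·24 = 633 → 3c = 585 → c = 195 px.
Total width: 2·20 + 4·195 + 3·24 = 892 px.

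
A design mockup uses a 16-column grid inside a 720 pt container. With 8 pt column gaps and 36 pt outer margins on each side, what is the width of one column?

33 pt

Subtract both margins: 720 − 2·36 = 648 pt.
648 − 15·8 = 528; ÷16 gives c = 33 pt.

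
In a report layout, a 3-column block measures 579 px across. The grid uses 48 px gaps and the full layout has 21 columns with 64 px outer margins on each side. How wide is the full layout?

4469 px

3 columns + 2 gaps: 3c + 2·48 = 579.
3c = 579 − 96 = 483, so c = 161 px.
Layout = 2·64 + 21·161 + 20·48 = 128 + 3381 + 960 = 4469 px.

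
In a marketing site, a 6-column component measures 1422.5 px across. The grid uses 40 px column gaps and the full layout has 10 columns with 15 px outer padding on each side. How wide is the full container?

6c + 5·40 = 1422.5 → 6c = 1222.5 → c = 203.75 px.
Container = 2·15 + 10·203.75 + 9·40 = 30 + 2037.5 + 360 = 2427.5 px.

2427.5 px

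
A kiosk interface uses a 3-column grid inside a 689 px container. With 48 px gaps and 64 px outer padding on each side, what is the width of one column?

155 px

Take off 128 px of margins, leaving 561 px.
561 − 2·48 = 465; ÷3 gives c = 155 px.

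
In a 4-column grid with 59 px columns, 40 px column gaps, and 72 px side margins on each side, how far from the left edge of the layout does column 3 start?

270 px

Column 3 starts at margin + 2·(column + gutter) = 72 + 2·99 = 270 px.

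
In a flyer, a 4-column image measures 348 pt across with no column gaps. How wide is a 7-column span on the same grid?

609 pt

4c = 348 → c = 87 pt.
With no column gaps, 7 columns span 7·87 = 609 pt.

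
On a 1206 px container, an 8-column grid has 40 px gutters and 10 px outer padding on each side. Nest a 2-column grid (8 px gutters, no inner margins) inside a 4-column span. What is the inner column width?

Outer content = 1206 − 2·10 = 1186 px.
8 columns + 7 gutters: 8c + 7·40 = 1186.
8c = 1186 − 280 = 906, so c = 113.25 px.
4 columns plus 3 gutters: 453 + 120 = 573 px.
Subtracting 1 gutter of 8 leaves 565 for 2 columns, so d = 282.5 px.

282.5 px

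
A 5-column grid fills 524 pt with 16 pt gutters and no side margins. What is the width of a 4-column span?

416 pt

5 columns + 4 gutters: 5c + 4·16 = 524.
5c = 524 − 64 = 460, so c = 92 pt.
4-column span = 4·92 + 3·16 = 416 pt.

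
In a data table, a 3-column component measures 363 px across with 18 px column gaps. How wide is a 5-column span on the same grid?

617 px

363 − 2·18 = 327; ÷3 gives c = 109 px.
5 columns plus 4 column gaps: 545 + 72 = 617 px.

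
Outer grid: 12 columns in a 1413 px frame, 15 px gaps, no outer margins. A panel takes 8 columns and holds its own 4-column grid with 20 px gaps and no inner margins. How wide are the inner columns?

219.25 px

12 columns + 11 gaps: 12c + 11·15 = 1413.
12c = 1413 − 165 = 1248, so c = 104 px.
8-column span = 8·104 + 7·15 = 937 px.
4 columns + 3 gaps: 4d + 3·20 = 937.
4d = 937 − 60 = 877, so d = 219.25 px.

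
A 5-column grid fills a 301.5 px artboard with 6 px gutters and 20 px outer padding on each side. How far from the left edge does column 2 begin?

Content = 301.5 − 2·20 = 261.5 px.
5 columns + 4 gutters: 5c + 4·6 = 261.5.
5c = 261.5 − 24 = 237.5, so c = 47.5 px.
Before column 2: the margin + 1 column + 1 gutter.
Offset = 20 + 1·(47.5 + 6) = 20 + 53.5 = 73.5 px.

73.5 px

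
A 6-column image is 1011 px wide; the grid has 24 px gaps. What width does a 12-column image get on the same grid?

1011 − 5·24 = 891; ÷6 gives c = 148.5 px.
Span of 12: 12·148.5 + 11·24 = 1782 + 264 = 2046 px.

2046 px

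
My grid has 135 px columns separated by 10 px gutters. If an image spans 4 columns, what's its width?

4-column span = 4·135 + 3·10 = 570 px.

570 px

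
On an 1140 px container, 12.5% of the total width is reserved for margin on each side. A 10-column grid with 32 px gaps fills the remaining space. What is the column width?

56.7 px

Margins: 12.5% × 1140 = 142.5 px each, so content = 1140 − 285 = 855 px.
10 columns + 9 gaps: 10c + 9·32 = 855.
10c = 855 − 288 = 567, so c = 56.7 px.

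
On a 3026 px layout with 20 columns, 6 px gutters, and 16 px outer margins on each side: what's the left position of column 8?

1066 px

Inside the margins: 3026 − 32 = 2994 px.
Subtracting 19 gutters of 6 leaves 2880 for 20 columns, so c = 144 px.
Column 8 starts at margin + 7·(column + gutter) = 16 + 7·150 = 1066 px.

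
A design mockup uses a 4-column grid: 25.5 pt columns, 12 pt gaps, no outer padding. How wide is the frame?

138 pt

Total width: 4·25.5 + 3·12 = 138 pt.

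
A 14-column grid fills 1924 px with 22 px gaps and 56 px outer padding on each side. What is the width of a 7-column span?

Take off 112 px of margins, leaving 1812 px.
1812 − 13·22 = 1526; ÷14 gives c = 109 px.
7 columns plus 6 gaps: 763 + 132 = 895 px.

895 px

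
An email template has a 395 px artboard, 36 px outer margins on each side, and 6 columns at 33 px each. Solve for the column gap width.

25 px

Take off 72 px of margins, leaving 323 px.
6·33 + 5g = 323 → 5g = 125 → g = 25 px.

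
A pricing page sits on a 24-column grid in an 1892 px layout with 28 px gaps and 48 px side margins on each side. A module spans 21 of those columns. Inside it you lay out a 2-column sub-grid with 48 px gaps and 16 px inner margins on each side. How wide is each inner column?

744 px

Inside the margins: 1892 − 96 = 1796 px.
1796 − 23·28 = 1152; ÷24 gives c = 48 px.
21 columns plus 20 gaps: 1008 + 560 = 1568 px.
Inner content = 1568 − 2·16 = 1536 px.
2d + 1·48 = 1536 → 2d = 1488 → d = 744 px.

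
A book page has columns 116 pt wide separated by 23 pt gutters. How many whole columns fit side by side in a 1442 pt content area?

10 columns

k columns need k·116 + (k−1)·23 = k·139 − 23.
k·139 − 23 ≤ 1442 → k ≤ 1465 / 139 ≈ 10.54, so k = 10.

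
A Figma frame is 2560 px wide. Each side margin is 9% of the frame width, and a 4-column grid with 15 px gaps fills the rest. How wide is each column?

Margins: 9% × 2560 = 230.4 px each, so content = 2560 − 460.8 = 2099.2 px.
2099.2 − 3·15 = 2054.2; ÷4 gives c = 513.55 px.

513.55 px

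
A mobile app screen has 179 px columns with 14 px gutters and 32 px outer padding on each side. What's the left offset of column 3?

418 px

Each column+gutter stride is 193 px; 2 of them past the 32 px margin is 32 + 386 = 418 px.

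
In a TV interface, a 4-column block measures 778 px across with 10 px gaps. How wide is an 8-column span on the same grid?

1566 px

4c + 3·10 = 778 → 4c = 748 → c = 187 px.
Span of 8: 8·187 + 7·10 = 1496 + 70 = 1566 px.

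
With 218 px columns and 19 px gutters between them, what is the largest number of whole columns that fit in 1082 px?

4 columns

Each extra column adds 218 + 19 = 237 px.
(1082 + 19) / 237 = 4.65, so 4 columns fit.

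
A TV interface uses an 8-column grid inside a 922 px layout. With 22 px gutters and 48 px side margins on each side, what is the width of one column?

84 px

Inside the margins: 922 − 96 = 826 px.
826 − 7·22 = 672; ÷8 gives c = 84 px.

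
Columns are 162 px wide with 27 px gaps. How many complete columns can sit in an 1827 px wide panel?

k columns need k·162 + (k−1)·27 = k·189 − 27.
k·189 − 27 ≤ 1827 → k ≤ 1854 / 189 ≈ 9.81, so k = 9.

9 columns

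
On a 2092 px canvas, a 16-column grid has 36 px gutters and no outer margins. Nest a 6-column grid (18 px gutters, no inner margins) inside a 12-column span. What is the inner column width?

245 px

16c + 15·36 = 2092 → 16c = 1552 → c = 97 px.
12 columns plus 11 gutters: 1164 + 396 = 1560 px.
6 columns + 5 gutters: 6d + 5·18 = 1560.
6d = 1560 − 90 = 1470, so d = 245 px.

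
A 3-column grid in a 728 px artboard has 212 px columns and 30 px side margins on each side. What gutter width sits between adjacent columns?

16 px

Take off 60 px of margins, leaving 668 px.
3 columns take 3·212 = 636 px; remaining 32 splits into 2 gutters.
g = 32 / 2 = 16 px.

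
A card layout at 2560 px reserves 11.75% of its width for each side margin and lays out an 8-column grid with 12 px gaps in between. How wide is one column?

234.3 px

2560 × (1 − 2·11.75%) = 2560 × 76.5% = 1958.4 px for the columns.
1958.4 − 7·12 = 1874.4; ÷8 gives c = 234.3 px.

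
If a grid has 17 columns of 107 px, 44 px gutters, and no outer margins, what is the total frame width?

2523 px

Frame = 17·107 + 16·44 = 1819 + 704 = 2523 px.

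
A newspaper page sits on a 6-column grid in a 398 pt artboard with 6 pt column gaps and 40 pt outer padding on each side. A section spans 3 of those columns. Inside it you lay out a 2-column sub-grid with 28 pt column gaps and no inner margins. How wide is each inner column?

64 pt

Inside the margins: 398 − 80 = 318 pt.
318 − 5·6 = 288; ÷6 gives c = 48 pt.
Span of 3: 3·48 + 2·6 = 144 + 12 = 156 pt.
156 − 1·28 = 128; ÷2 gives d = 64 pt.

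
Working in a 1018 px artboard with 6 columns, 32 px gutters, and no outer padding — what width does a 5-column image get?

843 px

6c + 5·32 = 1018 → 6c = 858 → c = 143 px.
5-column span = 5·143 + 4·32 = 843 px.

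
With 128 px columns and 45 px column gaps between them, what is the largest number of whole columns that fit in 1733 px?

10 columns

Each extra column adds 128 + 45 = 173 px.
(1733 + 45) / 173 = 10.28, so 10 columns fit.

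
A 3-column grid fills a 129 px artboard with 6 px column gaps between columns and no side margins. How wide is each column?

39 px

3c + 2·6 = 129 → 3c = 117 → c = 39 px.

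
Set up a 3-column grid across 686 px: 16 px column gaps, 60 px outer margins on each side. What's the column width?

Subtract both margins: 686 − 2·60 = 566 px.
3c + 2·16 = 566 → 3c = 534 → c = 178 px.

178 px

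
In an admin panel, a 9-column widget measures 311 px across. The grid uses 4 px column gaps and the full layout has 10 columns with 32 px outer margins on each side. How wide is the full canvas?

410 px

9 columns + 8 column gaps: 9c + 8·4 = 311.
9c = 311 − 32 = 279, so c = 31 px.
Adding margins, columns and gutters: 64 + 310 + 36 = 410 px.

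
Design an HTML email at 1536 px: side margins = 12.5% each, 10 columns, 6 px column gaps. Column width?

109.8 px

Each margin = 12.5% of 1536 = 192 px; content = 1536 − 2·192 = 1152 px.
10 columns + 9 column gaps: 10c + 9·6 = 1152.
10c = 1152 − 54 = 1098, so c = 109.8 px.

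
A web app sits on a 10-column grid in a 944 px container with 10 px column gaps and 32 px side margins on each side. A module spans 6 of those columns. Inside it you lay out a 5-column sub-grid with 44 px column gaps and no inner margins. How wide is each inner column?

Subtract both margins: 944 − 2·32 = 880 px.
Subtracting 9 column gaps of 10 leaves 790 for 10 columns, so c = 79 px.
Span of 6: 6·79 + 5·10 = 474 + 50 = 524 px.
524 − 4·44 = 348; ÷5 gives d = 69.6 px.

69.6 px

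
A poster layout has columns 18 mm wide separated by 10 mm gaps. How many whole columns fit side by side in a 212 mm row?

7 columns

7 columns: 7·18 + 6·10 = 186 mm ≤ 212.
8 columns: 214 mm > 212. So 7.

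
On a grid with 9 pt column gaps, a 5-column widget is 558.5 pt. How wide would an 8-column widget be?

558.5 − 4·9 = 522.5; ÷5 gives c = 104.5 pt.
8 columns plus 7 column gaps: 836 + 63 = 899 pt.

899 pt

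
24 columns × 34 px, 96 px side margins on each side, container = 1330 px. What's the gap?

Inside the margins: 1330 − 192 = 1138 px.
24 columns take 24·34 = 816 px; remaining 322 splits into 23 gaps.
g = 322 / 23 = 14 px.

14 px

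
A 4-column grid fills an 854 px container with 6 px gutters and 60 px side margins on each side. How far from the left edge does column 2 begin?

Take off 120 px of margins, leaving 734 px.
4 columns + 3 gutters: 4c + 3·6 = 734.
4c = 734 − 18 = 716, so c = 179 px.
Column 2 starts at margin + 1·(column + gutter) = 60 + 1·185 = 245 px.

245 px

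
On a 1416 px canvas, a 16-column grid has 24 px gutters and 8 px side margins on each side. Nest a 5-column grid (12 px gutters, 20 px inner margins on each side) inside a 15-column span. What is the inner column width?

244.6 px

Subtract both margins: 1416 − 2·8 = 1400 px.
1400 − 15·24 = 1040; ÷16 gives c = 65 px.
Span of 15: 15·65 + 14·24 = 975 + 336 = 1311 px.
Inner content = 1311 − 2·20 = 1271 px.
5d + 4·12 = 1271 → 5d = 1223 → d = 244.6 px.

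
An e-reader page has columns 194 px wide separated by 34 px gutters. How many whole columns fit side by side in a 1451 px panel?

6 columns

k columns need k·194 + (k−1)·34 = k·228 − 34.
k·228 − 34 ≤ 1451 → k ≤ 1485 / 228 ≈ 6.51, so k = 6.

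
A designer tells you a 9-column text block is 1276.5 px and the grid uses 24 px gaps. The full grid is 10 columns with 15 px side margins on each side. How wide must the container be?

9c + 8·24 = 1276.5 → 9c = 1084.5 → c = 120.5 px.
Total width: 2·15 + 10·120.5 + 9·24 = 1451 px.

1451 px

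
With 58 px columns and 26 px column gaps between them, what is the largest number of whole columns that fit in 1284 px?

15 columns: 15·58 + 14·26 = 1234 px ≤ 1284.
16 columns: 1318 px > 1284. So 15.

15 columns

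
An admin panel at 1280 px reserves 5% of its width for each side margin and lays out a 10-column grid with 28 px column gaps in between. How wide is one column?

Each margin = 5% of 1280 = 64 px; content = 1280 − 2·64 = 1152 px.
10c + 9·28 = 1152 → 10c = 900 → c = 90 px.

90 px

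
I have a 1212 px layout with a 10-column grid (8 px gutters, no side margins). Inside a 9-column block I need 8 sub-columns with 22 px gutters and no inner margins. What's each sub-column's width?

10c + 9·8 = 1212 → 10c = 1140 → c = 114 px.
9-column span = 9·114 + 8·8 = 1090 px.
8d + 7·22 = 1090 → 8d = 936 → d = 117 px.

117 px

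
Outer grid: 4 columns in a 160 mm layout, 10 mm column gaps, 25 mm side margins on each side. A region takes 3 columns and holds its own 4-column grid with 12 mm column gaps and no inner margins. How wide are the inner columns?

Inside the margins: 160 − 50 = 110 mm.
Subtracting 3 column gaps of 10 leaves 80 for 4 columns, so c = 20 mm.
3 columns plus 2 column gaps: 60 + 20 = 80 mm.
4 columns + 3 column gaps: 4d + 3·12 = 80.
4d = 80 − 36 = 44, so d = 11 mm.

11 mm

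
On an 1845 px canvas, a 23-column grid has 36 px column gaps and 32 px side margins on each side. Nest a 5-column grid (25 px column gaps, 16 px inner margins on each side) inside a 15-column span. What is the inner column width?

Take off 64 px of margins, leaving 1781 px.
23 columns + 22 column gaps: 23c + 22·36 = 1781.
23c = 1781 − 792 = 989, so c = 43 px.
15 columns plus 14 column gaps: 645 + 504 = 1149 px.
Inner content = 1149 − 2·16 = 1117 px.
Subtracting 4 column gaps of 25 leaves 1017 for 5 columns, so d = 203.4 px.

203.4 px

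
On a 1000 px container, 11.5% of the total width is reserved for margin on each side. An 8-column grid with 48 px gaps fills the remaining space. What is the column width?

54.25 px

Each margin = 11.5% of 1000 = 115 px; content = 1000 − 2·115 = 770 px.
8c + 7·48 = 770 → 8c = 434 → c = 54.25 px.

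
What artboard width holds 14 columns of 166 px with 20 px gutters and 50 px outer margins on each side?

Total width: 2·50 + 14·166 + 13·20 = 2684 px.

2684 px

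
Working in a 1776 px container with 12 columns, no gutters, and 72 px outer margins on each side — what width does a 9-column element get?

Inside the margins: 1776 − 144 = 1632 px.
With no gutters, each column is 1632/12 = 136 px.
9-column span = 9·136 = 1224 px.

1224 px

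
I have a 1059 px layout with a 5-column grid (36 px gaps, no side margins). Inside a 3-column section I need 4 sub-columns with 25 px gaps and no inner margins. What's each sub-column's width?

1059 − 4·36 = 915; ÷5 gives c = 183 px.
3 columns plus 2 gaps: 549 + 72 = 621 px.
4d + 3·25 = 621 → 4d = 546 → d = 136.5 px.

136.5 px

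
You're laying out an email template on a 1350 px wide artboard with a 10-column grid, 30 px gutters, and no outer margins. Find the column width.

108 px

Subtracting 9 gutters of 30 leaves 1080 for 10 columns, so c = 108 px.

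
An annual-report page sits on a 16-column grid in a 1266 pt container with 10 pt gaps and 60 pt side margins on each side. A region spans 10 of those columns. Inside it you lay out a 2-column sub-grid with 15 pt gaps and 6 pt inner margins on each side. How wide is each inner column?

342.75 pt

Take off 120 pt of margins, leaving 1146 pt.
16 columns + 15 gaps: 16c + 15·10 = 1146.
16c = 1146 − 150 = 996, so c = 62.25 pt.
10 columns plus 9 gaps: 622.5 + 90 = 712.5 pt.
Inner content = 712.5 − 2·6 = 700.5 pt.
2 columns + 1 gap: 2d + 1·15 = 700.5.
2d = 700.5 − 15 = 685.5, so d = 342.75 pt.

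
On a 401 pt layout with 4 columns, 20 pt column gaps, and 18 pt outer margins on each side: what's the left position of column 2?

Take off 36 pt of margins, leaving 365 pt.
4c + 3·20 = 365 → 4c = 305 → c = 76.25 pt.
Each column+gutter stride is 96.25 pt; 1 of them past the 18 pt margin is 18 + 96.25 = 114.25 pt.

114.25 pt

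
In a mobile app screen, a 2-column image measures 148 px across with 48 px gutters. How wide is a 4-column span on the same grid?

2 columns + 1 gutter: 2c + 1·48 = 148.
2c = 148 − 48 = 100, so c = 50 px.
4 columns plus 3 gutters: 200 + 144 = 344 px.

344 px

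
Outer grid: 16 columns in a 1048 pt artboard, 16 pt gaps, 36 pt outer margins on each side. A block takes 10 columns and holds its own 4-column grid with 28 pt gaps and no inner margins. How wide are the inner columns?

130 pt

Subtract both margins: 1048 − 2·36 = 976 pt.
976 − 15·16 = 736; ÷16 gives c = 46 pt.
Span of 10: 10·46 + 9·16 = 460 + 144 = 604 pt.
Subtracting 3 gaps of 28 leaves 520 for 4 columns, so d = 130 pt.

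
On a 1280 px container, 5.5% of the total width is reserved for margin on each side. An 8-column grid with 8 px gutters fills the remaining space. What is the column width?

135.4 px

1280 × (1 − 2·5.5%) = 1280 × 89% = 1139.2 px for the columns.
Subtracting 7 gutters of 8 leaves 1083.2 for 8 columns, so c = 135.4 px.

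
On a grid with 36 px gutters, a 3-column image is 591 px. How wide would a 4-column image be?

591 − 2·36 = 519; ÷3 gives c = 173 px.
4 columns plus 3 gutters: 692 + 108 = 800 px.

800 px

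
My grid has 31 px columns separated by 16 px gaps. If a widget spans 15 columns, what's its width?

689 px

Span of 15: 15·31 + 14·16 = 465 + 224 = 689 px.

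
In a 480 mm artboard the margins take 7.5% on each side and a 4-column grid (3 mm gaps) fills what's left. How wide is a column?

99.75 mm

Each margin = 7.5% of 480 = 36 mm; content = 480 − 2·36 = 408 mm.
4 columns + 3 gaps: 4c + 3·3 = 408.
4c = 408 − 9 = 399, so c = 99.75 mm.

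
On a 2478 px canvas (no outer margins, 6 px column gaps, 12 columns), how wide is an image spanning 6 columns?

12 columns + 11 column gaps: 12c + 11·6 = 2478.
12c = 2478 − 66 = 2412, so c = 201 px.
6 columns plus 5 column gaps: 1206 + 30 = 1236 px.

1236 px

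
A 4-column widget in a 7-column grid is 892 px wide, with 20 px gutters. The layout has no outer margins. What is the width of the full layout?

4c + 3·20 = 892 → 4c = 832 → c = 208 px.
Total width: 7·208 + 6·20 = 1576 px.

1576 px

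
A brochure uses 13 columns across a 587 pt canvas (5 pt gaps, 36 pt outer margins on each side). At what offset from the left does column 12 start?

Inside the margins: 587 − 72 = 515 pt.
13c + 12·5 = 515 → 13c = 455 → c = 35 pt.
Before column 12: the margin + 11 columns + 11 gaps.
Offset = 36 + 11·(35 + 5) = 36 + 440 = 476 pt.

476 pt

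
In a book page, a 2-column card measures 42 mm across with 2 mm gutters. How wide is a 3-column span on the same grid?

Subtracting 1 gutter of 2 leaves 40 for 2 columns, so c = 20 mm.
3-column span = 3·20 + 2·2 = 64 mm.

64 mm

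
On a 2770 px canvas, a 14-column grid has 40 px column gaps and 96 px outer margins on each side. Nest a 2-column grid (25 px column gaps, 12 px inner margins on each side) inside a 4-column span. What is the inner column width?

329.5 px

Inside the margins: 2770 − 192 = 2578 px.
Subtracting 13 column gaps of 40 leaves 2058 for 14 columns, so c = 147 px.
4 columns plus 3 column gaps: 588 + 120 = 708 px.
Inner content = 708 − 2·12 = 684 px.
Subtracting 1 column gap of 25 leaves 659 for 2 columns, so d = 329.5 px.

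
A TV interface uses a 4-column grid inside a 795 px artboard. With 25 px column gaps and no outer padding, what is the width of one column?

4 columns + 3 column gaps: 4c + 3·25 = 795.
4c = 795 − 75 = 720, so c = 180 px.

180 px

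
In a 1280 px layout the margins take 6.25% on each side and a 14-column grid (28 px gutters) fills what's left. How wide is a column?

1280 × (1 − 2·6.25%) = 1280 × 87.5% = 1120 px for the columns.
Subtracting 13 gutters of 28 leaves 756 for 14 columns, so c = 54 px.

54 px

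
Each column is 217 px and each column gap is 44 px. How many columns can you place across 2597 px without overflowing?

Each extra column adds 217 + 44 = 261 px.
(2597 + 44) / 261 = 10.12, so 10 columns fit.

10 columns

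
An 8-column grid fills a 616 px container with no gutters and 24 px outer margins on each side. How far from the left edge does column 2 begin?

Take off 48 px of margins, leaving 568 px.
568 / 8 = 71 px per column.
Column 2 starts at margin + 1·(column + gutter) = 24 + 1·71 = 95 px.

95 px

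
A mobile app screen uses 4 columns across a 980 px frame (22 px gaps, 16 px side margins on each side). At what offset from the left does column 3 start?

Take off 32 px of margins, leaving 948 px.
4c + 3·22 = 948 → 4c = 882 → c = 220.5 px.
Each column+gutter stride is 242.5 px; 2 of them past the 16 px margin is 16 + 485 = 501 px.

501 px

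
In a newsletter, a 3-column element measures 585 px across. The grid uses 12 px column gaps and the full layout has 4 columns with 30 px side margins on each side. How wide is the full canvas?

3 columns + 2 column gaps: 3c + 2·12 = 585.
3c = 585 − 24 = 561, so c = 187 px.
Canvas = 2·30 + 4·187 + 3·12 = 60 + 748 + 36 = 844 px.

844 px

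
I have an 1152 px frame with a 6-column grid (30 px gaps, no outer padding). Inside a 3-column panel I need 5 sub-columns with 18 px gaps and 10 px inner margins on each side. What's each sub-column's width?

93.8 px

1152 − 5·30 = 1002; ÷6 gives c = 167 px.
3-column span = 3·167 + 2·30 = 561 px.
Inner content = 561 − 2·10 = 541 px.
Subtracting 4 gaps of 18 leaves 469 for 5 columns, so d = 93.8 px.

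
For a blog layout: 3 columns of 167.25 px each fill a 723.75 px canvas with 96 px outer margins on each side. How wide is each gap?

Take off 192 px of margins, leaving 531.75 px.
3·167.25 + 2g = 531.75 → 2g = 30 → g = 15 px.

15 px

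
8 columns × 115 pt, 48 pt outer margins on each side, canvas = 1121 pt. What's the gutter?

15 pt

Inside the margins: 1121 − 96 = 1025 pt.
8·115 + 7g = 1025 → 7g = 105 → g = 15 pt.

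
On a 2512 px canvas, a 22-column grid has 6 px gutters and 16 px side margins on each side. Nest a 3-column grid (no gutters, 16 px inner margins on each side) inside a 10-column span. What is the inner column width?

Outer content = 2512 − 2·16 = 2480 px.
22c + 21·6 = 2480 → 22c = 2354 → c = 107 px.
10-column span = 10·107 + 9·6 = 1124 px.
Inner content = 1124 − 2·16 = 1092 px.
With no gutters, each column is 1092/3 = 364 px.

364 px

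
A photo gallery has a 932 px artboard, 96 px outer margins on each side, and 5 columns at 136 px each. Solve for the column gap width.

15 px

Take off 192 px of margins, leaving 740 px.
5 columns take 5·136 = 680 px; remaining 60 splits into 4 column gaps.
g = 60 / 4 = 15 px.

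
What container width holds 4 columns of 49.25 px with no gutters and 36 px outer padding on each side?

Container = 2·36 + 4·49.25 = 72 + 197 = 269 px.

269 px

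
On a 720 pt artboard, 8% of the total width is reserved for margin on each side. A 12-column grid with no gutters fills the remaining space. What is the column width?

50.4 pt

720 × (1 − 2·8%) = 720 × 84% = 604.8 pt for the columns.
604.8 / 12 = 50.4 pt per column.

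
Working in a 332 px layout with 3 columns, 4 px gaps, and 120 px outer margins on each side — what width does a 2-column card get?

Subtract both margins: 332 − 2·120 = 92 px.
3 columns + 2 gaps: 3c + 2·4 = 92.
3c = 92 − 8 = 84, so c = 28 px.
2 columns plus 1 gap: 56 + 4 = 60 px.

60 px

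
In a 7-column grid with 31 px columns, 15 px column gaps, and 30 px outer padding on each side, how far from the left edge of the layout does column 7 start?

306 px

Column 7 starts at margin + 6·(column + gutter) = 30 + 6·46 = 306 px.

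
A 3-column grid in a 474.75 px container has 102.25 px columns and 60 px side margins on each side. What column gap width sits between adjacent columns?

Inside the margins: 474.75 − 120 = 354.75 px.
Columns use 306.75 px, leaving 48 px across 2 column gaps = 24 px each.

24 px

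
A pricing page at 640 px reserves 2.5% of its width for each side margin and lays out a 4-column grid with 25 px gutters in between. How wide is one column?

Each margin = 2.5% of 640 = 16 px; content = 640 − 2·16 = 608 px.
4 columns + 3 gutters: 4c + 3·25 = 608.
4c = 608 − 75 = 533, so c = 133.25 px.

133.25 px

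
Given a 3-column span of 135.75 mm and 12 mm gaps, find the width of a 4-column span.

3 columns + 2 gaps: 3c + 2·12 = 135.75.
3c = 135.75 − 24 = 111.75, so c = 37.25 mm.
4-column span = 4·37.25 + 3·12 = 185 mm.

185 mm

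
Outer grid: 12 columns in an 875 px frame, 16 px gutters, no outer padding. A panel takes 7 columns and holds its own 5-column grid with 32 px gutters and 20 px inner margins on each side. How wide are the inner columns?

67.15 px

12 columns + 11 gutters: 12c + 11·16 = 875.
12c = 875 − 176 = 699, so c = 58.25 px.
7 columns plus 6 gutters: 407.75 + 96 = 503.75 px.
Inner content = 503.75 − 2·20 = 463.75 px.
5 columns + 4 gutters: 5d + 4·32 = 463.75.
5d = 463.75 − 128 = 335.75, so d = 67.15 px.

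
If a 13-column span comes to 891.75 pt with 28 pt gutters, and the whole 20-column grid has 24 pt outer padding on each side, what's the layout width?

1435 pt

Subtracting 12 gutters of 28 leaves 555.75 for 13 columns, so c = 42.75 pt.
Total width: 2·24 + 20·42.75 + 19·28 = 1435 pt.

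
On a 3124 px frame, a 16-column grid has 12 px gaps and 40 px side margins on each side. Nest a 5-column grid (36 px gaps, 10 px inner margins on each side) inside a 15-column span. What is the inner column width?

Inside the margins: 3124 − 80 = 3044 px.
16 columns + 15 gaps: 16c + 15·12 = 3044.
16c = 3044 − 180 = 2864, so c = 179 px.
Span of 15: 15·179 + 14·12 = 2685 + 168 = 2853 px.
Inner content = 2853 − 2·10 = 2833 px.
5 columns + 4 gaps: 5d + 4·36 = 2833.
5d = 2833 − 144 = 2689, so d = 537.8 px.

537.8 px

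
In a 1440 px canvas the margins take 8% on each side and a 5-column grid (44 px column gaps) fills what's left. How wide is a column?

Margins: 8% × 1440 = 115.2 px each, so content = 1440 − 230.4 = 1209.6 px.
Subtracting 4 column gaps of 44 leaves 1033.6 for 5 columns, so c = 206.72 px.

206.72 px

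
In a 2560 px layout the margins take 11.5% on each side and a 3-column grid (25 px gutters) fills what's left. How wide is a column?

Margins: 11.5% × 2560 = 294.4 px each, so content = 2560 − 588.8 = 1971.2 px.
3c + 2·25 = 1971.2 → 3c = 1921.2 → c = 640.4 px.

640.4 px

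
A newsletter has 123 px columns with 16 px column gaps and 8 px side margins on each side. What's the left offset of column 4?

Column 4 starts at margin + 3·(column + gutter) = 8 + 3·139 = 425 px.

425 px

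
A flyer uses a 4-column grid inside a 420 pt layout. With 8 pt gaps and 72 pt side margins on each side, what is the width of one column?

Content width = 420 − 2·72 = 276 pt.
4c + 3·8 = 276 → 4c = 252 → c = 63 pt.

63 pt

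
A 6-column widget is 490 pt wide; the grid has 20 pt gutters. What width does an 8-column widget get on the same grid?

6c + 5·20 = 490 → 6c = 390 → c = 65 pt.
8 columns plus 7 gutters: 520 + 140 = 660 pt.

660 pt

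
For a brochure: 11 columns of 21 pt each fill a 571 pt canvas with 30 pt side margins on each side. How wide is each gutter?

28 pt

Subtract both margins: 571 − 2·30 = 511 pt.
11 columns take 11·21 = 231 pt; remaining 280 splits into 10 gutters.
g = 280 / 10 = 28 pt.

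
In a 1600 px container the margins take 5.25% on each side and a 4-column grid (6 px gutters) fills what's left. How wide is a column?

353.5 px

1600 × (1 − 2·5.25%) = 1600 × 89.5% = 1432 px for the columns.
4 columns + 3 gutters: 4c + 3·6 = 1432.
4c = 1432 − 18 = 1414, so c = 353.5 px.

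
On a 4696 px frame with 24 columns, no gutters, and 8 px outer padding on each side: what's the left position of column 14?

Subtract both margins: 4696 − 2·8 = 4680 px.
24c = 4680 → c = 195 px.
Each column+gutter stride is 195 px; 13 of them past the 8 px margin is 8 + 2535 = 2543 px.

2543 px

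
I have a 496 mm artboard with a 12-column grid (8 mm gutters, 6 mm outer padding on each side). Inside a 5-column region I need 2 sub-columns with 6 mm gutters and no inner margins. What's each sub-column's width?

95.5 mm

Inside the margins: 496 − 12 = 484 mm.
484 − 11·8 = 396; ÷12 gives c = 33 mm.
Span of 5: 5·33 + 4·8 = 165 + 32 = 197 mm.
Subtracting 1 gutter of 6 leaves 191 for 2 columns, so d = 95.5 mm.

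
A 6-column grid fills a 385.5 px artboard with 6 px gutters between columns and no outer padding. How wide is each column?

59.25 px

385.5 − 5·6 = 355.5; ÷6 gives c = 59.25 px.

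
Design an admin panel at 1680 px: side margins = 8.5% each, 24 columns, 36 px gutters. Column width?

23.6 px

1680 × (1 − 2·8.5%) = 1680 × 83% = 1394.4 px for the columns.
24 columns + 23 gutters: 24c + 23·36 = 1394.4.
24c = 1394.4 − 828 = 566.4, so c = 23.6 px.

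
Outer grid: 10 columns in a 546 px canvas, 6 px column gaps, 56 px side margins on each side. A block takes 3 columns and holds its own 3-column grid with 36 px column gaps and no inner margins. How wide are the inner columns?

Outer content = 546 − 2·56 = 434 px.
10 columns + 9 column gaps: 10c + 9·6 = 434.
10c = 434 − 54 = 380, so c = 38 px.
3-column span = 3·38 + 2·6 = 126 px.
3d + 2·36 = 126 → 3d = 54 → d = 18 px.

18 px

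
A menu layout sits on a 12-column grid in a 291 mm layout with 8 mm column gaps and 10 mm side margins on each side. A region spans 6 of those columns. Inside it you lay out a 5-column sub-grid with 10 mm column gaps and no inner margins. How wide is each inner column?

Take off 20 mm of margins, leaving 271 mm.
12 columns + 11 column gaps: 12c + 11·8 = 271.
12c = 271 − 88 = 183, so c = 15.25 mm.
6 columns plus 5 column gaps: 91.5 + 40 = 131.5 mm.
5d + 4·10 = 131.5 → 5d = 91.5 → d = 18.3 mm.

18.3 mm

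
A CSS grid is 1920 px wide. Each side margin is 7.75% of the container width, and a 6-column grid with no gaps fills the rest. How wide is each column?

270.4 px

Margins: 7.75% × 1920 = 148.8 px each, so content = 1920 − 297.6 = 1622.4 px.
With no gaps, each column is 1622.4/6 = 270.4 px.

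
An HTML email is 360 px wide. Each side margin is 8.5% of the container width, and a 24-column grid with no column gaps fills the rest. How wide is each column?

Each margin = 8.5% of 360 = 30.6 px; content = 360 − 2·30.6 = 298.8 px.
With no column gaps, each column is 298.8/24 = 12.45 px.

12.45 px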